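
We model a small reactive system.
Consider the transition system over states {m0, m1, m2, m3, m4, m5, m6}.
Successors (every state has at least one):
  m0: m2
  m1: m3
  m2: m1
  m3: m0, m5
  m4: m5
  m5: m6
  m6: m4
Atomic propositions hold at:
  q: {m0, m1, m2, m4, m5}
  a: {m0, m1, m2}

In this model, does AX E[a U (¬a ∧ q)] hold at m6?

Yes

Sat(¬a) = {m3, m4, m5, m6}
Sat(¬a ∧ q) = {m4, m5}
E[a U (¬a ∧ q)]: least fixpoint, start Z0 = Sat((¬a ∧ q)) = {m4, m5}, add states in Sat(a) with some successor in Z. Already a fixed point.
Sat(E[a U (¬a ∧ q)]) = {m4, m5}
Sat(AX E[a U (¬a ∧ q)]) = {s : every successor in {m4, m5}} = {m4, m6}
m6 ∈ Sat(AX E[a U (¬a ∧ q)]) = {m4, m6}, so the formula holds at m6.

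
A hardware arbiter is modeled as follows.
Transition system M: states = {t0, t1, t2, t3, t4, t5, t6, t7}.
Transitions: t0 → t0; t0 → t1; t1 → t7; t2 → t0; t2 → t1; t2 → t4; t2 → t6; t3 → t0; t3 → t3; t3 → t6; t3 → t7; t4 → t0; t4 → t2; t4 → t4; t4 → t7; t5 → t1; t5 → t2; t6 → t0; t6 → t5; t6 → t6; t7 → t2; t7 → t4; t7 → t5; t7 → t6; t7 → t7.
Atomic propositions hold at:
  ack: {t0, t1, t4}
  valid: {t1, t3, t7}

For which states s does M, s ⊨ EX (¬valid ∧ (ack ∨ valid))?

{t0, t2, t3, t4, t6, t7}

Sat(¬valid) = {t0, t2, t4, t5, t6}
Sat(ack ∨ valid) = {t0, t1, t3, t4, t7}
Sat(¬valid ∧ (ack ∨ valid)) = {t0, t4}
Sat(EX (¬valid ∧ (ack ∨ valid))) = {s : some successor in {t0, t4}} = {t0, t2, t3, t4, t6, t7}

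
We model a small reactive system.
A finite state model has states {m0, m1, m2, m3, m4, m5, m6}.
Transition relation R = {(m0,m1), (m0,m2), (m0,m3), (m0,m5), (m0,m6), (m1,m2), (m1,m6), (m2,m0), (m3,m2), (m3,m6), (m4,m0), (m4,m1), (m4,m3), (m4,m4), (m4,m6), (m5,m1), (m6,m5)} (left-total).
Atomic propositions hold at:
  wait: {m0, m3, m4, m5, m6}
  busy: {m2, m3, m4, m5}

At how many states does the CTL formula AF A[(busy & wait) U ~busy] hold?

Sat(busy & wait) = {m3, m4, m5}
Sat(~busy) = {m0, m1, m6}
A[(busy & wait) U ~busy]: least fixpoint, start Z0 = Sat(~busy) = {m0, m1, m6}, add states in Sat(busy & wait) with every successor in Z. Z1 = {m0, m1, m5, m6}; fixed.
Sat(A[(busy & wait) U ~busy]) = {m0, m1, m5, m6}
AF A[(busy & wait) U ~busy]: least fixpoint, start Z0 = {m0, m1, m5, m6}, add states with every successor in Z. Z1 = {m0, m1, m2, m5, m6}; Z2 = {m0, m1, m2, m3, m5, m6}; fixed.
Sat(AF A[(busy & wait) U ~busy]) = {m0, m1, m2, m3, m5, m6}
|Sat(AF A[(busy & wait) U ~busy])| = |{m0, m1, m2, m3, m5, m6}| = 6.

6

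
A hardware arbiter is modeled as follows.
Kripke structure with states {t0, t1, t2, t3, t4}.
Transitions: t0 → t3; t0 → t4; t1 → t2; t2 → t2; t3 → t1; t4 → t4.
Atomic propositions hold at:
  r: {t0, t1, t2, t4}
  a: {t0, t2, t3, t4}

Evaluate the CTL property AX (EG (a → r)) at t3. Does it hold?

Yes

Sat(a → r) = {t0, t1, t2, t4}
EG (a → r): greatest fixpoint, start Z0 = {t0, t1, t2, t4}, keep only states in Sat with some successor in Z. Already a fixed point.
Sat(EG (a → r)) = {t0, t1, t2, t4}
Sat(AX (EG (a → r))) = {s : every successor in {t0, t1, t2, t4}} = {t1, t2, t3, t4}
t3 ∈ Sat(AX (EG (a → r))) = {t1, t2, t3, t4}, so the formula holds at t3.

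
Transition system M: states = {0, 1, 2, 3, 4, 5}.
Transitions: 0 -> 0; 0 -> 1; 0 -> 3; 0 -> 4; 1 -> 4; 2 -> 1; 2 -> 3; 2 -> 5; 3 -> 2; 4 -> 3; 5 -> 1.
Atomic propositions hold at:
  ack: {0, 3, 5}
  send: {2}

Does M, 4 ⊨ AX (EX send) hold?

Yes

Sat(EX send) = {s : some successor in {2}} = {3}
Sat(AX (EX send)) = {s : every successor in {3}} = {4}
4 ∈ Sat(AX (EX send)) = {4}, so the formula holds at 4.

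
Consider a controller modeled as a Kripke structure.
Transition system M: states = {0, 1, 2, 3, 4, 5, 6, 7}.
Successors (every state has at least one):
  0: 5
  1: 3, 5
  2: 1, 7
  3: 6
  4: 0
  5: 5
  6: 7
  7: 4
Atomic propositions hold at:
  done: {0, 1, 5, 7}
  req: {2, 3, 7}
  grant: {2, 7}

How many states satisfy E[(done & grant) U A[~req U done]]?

Sat(done & grant) = {7}
Sat(~req) = {0, 1, 4, 5, 6}
A[~req U done]: least fixpoint, start Z0 = Sat(done) = {0, 1, 5, 7}, add states in Sat(~req) with every successor in Z. Z1 = {0, 1, 4, 5, 6, 7}; fixed.
Sat(A[~req U done]) = {0, 1, 4, 5, 6, 7}
E[(done & grant) U A[~req U done]]: least fixpoint, start Z0 = Sat(A[~req U done]) = {0, 1, 4, 5, 6, 7}, add states in Sat(done & grant) with some successor in Z. Already a fixed point.
Sat(E[(done & grant) U A[~req U done]]) = {0, 1, 4, 5, 6, 7}
|Sat(E[(done & grant) U A[~req U done]])| = |{0, 1, 4, 5, 6, 7}| = 6.

6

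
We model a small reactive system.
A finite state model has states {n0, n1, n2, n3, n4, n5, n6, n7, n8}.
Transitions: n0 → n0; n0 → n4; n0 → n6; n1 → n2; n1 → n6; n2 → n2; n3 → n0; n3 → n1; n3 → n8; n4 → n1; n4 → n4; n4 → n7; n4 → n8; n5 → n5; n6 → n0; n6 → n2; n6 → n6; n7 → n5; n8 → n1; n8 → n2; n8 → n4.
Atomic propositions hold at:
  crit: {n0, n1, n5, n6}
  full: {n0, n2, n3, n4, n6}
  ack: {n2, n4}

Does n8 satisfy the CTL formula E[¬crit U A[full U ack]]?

Yes

Sat(¬crit) = {n2, n3, n4, n7, n8}
A[full U ack]: least fixpoint, start Z0 = Sat(ack) = {n2, n4}, add states in Sat(full) with every successor in Z. Already a fixed point.
Sat(A[full U ack]) = {n2, n4}
E[¬crit U A[full U ack]]: least fixpoint, start Z0 = Sat(A[full U ack]) = {n2, n4}, add states in Sat(¬crit) with some successor in Z. Z1 = {n2, n4, n8}; Z2 = {n2, n3, n4, n8}; fixed.
Sat(E[¬crit U A[full U ack]]) = {n2, n3, n4, n8}
n8 ∈ Sat(E[¬crit U A[full U ack]]) = {n2, n3, n4, n8}, so the formula holds at n8.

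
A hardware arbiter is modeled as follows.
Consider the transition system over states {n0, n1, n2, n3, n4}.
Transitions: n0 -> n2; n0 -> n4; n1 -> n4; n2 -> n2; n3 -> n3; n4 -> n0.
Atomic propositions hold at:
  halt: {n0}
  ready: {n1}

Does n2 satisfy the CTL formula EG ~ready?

Yes

Sat(~ready) = {n0, n2, n3, n4}
EG ~ready: greatest fixpoint, start Z0 = {n0, n2, n3, n4}, keep only states in Sat with some successor in Z. Already a fixed point.
Sat(EG ~ready) = {n0, n2, n3, n4}
n2 ∈ Sat(EG ~ready) = {n0, n2, n3, n4}, so the formula holds at n2.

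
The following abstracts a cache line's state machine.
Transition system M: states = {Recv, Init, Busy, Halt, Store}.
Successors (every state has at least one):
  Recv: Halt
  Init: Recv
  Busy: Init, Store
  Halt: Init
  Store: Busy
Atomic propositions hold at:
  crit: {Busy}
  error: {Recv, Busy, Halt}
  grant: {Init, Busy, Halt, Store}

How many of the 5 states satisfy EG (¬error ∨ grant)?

Sat(¬error) = {Init, Store}
Sat(¬error ∨ grant) = {Init, Busy, Halt, Store}
EG (¬error ∨ grant): greatest fixpoint, start Z0 = {Init, Busy, Halt, Store}, keep only states in Sat with some successor in Z. Z1 = {Busy, Halt, Store}; Z2 = {Busy, Store}; fixed.
Sat(EG (¬error ∨ grant)) = {Busy, Store}
|Sat(EG (¬error ∨ grant))| = |{Busy, Store}| = 2.

2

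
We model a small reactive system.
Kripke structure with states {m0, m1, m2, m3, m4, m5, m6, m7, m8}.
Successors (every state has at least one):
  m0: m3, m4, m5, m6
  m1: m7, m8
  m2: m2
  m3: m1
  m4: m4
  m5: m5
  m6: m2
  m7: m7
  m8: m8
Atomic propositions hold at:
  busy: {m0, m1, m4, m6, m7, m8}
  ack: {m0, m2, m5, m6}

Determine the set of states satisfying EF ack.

EF ack: least fixpoint, start Z0 = {m0, m2, m5, m6}, add states with some successor in Z. Already a fixed point.
Sat(EF ack) = {m0, m2, m5, m6}

{m0, m2, m5, m6}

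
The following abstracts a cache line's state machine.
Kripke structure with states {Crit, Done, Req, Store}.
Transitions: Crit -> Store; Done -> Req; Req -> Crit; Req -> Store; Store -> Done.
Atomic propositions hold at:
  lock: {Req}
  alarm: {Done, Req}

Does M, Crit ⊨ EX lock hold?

No

Sat(EX lock) = {s : some successor in {Req}} = {Done}
Crit ∉ Sat(EX lock) = {Done}, so the formula does not hold at Crit.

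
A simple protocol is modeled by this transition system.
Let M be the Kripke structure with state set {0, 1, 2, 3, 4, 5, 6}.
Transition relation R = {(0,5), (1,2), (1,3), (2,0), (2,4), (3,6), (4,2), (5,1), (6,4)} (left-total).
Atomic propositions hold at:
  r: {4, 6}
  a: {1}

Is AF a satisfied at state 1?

Yes

AF a: least fixpoint, start Z0 = {1}, add states with every successor in Z. Z1 = {1, 5}; Z2 = {0, 1, 5}; fixed.
Sat(AF a) = {0, 1, 5}
1 ∈ Sat(AF a) = {0, 1, 5}, so the formula holds at 1.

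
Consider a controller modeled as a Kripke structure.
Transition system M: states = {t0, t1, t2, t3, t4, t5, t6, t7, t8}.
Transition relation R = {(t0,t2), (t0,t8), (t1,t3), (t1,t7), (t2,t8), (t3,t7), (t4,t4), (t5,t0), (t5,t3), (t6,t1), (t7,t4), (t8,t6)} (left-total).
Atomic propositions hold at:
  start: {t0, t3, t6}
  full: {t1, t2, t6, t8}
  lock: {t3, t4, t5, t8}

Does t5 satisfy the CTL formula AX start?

Yes

Sat(AX start) = {s : every successor in {t0, t3, t6}} = {t5, t8}
t5 ∈ Sat(AX start) = {t5, t8}, so the formula holds at t5.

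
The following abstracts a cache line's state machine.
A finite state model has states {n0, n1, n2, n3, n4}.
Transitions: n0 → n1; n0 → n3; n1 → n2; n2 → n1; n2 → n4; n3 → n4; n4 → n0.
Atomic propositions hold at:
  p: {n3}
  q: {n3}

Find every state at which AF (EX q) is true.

Sat(EX q) = {s : some successor in {n3}} = {n0}
AF (EX q): least fixpoint, start Z0 = {n0}, add states with every successor in Z. Z1 = {n0, n4}; Z2 = {n0, n3, n4}; fixed.
Sat(AF (EX q)) = {n0, n3, n4}

{n0, n3, n4}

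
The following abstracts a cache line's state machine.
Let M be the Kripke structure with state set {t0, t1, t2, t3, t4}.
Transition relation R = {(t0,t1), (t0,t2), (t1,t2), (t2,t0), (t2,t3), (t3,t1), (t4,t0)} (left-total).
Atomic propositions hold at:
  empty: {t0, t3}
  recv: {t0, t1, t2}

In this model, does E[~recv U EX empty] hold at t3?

No

Sat(~recv) = {t3, t4}
Sat(EX empty) = {s : some successor in {t0, t3}} = {t2, t4}
E[~recv U EX empty]: least fixpoint, start Z0 = Sat(EX empty) = {t2, t4}, add states in Sat(~recv) with some successor in Z. Already a fixed point.
Sat(E[~recv U EX empty]) = {t2, t4}
t3 ∉ Sat(E[~recv U EX empty]) = {t2, t4}, so the formula does not hold at t3.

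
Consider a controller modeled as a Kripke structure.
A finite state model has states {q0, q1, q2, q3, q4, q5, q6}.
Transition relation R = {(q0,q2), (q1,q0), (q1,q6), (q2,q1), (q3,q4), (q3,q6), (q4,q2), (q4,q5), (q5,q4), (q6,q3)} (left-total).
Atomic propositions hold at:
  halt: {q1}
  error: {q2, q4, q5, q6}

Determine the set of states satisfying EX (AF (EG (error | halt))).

Sat(error | halt) = {q1, q2, q4, q5, q6}
EG (error | halt): greatest fixpoint, start Z0 = {q1, q2, q4, q5, q6}, keep only states in Sat with some successor in Z. Z1 = {q1, q2, q4, q5}; Z2 = {q2, q4, q5}; Z3 = {q4, q5}; fixed.
Sat(EG (error | halt)) = {q4, q5}
AF (EG (error | halt)): least fixpoint, start Z0 = {q4, q5}, add states with every successor in Z. Already a fixed point.
Sat(AF (EG (error | halt))) = {q4, q5}
Sat(EX (AF (EG (error | halt)))) = {s : some successor in {q4, q5}} = {q3, q4, q5}

{q3, q4, q5}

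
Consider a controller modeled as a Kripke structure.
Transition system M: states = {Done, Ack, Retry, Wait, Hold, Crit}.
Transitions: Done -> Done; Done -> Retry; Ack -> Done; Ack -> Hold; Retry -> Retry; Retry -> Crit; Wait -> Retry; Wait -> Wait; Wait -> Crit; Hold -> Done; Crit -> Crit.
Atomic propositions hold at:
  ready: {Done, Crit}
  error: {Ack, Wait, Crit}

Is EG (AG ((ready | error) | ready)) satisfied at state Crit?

Sat(ready | error) = {Done, Ack, Wait, Crit}
Sat((ready | error) | ready) = {Done, Ack, Wait, Crit}
AG ((ready | error) | ready): greatest fixpoint, start Z0 = {Done, Ack, Wait, Crit}, keep only states in Sat with every successor in Z. Z1 = {Crit}; fixed.
Sat(AG ((ready | error) | ready)) = {Crit}
EG (AG ((ready | error) | ready)): greatest fixpoint, start Z0 = {Crit}, keep only states in Sat with some successor in Z. Already a fixed point.
Sat(EG (AG ((ready | error) | ready))) = {Crit}
Crit ∈ Sat(EG (AG ((ready | error) | ready))) = {Crit}, so the formula holds at Crit.

Yes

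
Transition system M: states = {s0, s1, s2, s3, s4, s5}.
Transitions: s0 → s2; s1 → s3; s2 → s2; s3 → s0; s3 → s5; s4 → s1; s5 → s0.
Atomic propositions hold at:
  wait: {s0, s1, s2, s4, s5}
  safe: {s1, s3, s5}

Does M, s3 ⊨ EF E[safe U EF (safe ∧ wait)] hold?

Yes

Sat(safe ∧ wait) = {s1, s5}
EF (safe ∧ wait): least fixpoint, start Z0 = {s1, s5}, add states with some successor in Z. Z1 = {s1, s3, s4, s5}; fixed.
Sat(EF (safe ∧ wait)) = {s1, s3, s4, s5}
E[safe U EF (safe ∧ wait)]: least fixpoint, start Z0 = Sat(EF (safe ∧ wait)) = {s1, s3, s4, s5}, add states in Sat(safe) with some successor in Z. Already a fixed point.
Sat(E[safe U EF (safe ∧ wait)]) = {s1, s3, s4, s5}
EF E[safe U EF (safe ∧ wait)]: least fixpoint, start Z0 = {s1, s3, s4, s5}, add states with some successor in Z. Already a fixed point.
Sat(EF E[safe U EF (safe ∧ wait)]) = {s1, s3, s4, s5}
s3 ∈ Sat(EF E[safe U EF (safe ∧ wait)]) = {s1, s3, s4, s5}, so the formula holds at s3.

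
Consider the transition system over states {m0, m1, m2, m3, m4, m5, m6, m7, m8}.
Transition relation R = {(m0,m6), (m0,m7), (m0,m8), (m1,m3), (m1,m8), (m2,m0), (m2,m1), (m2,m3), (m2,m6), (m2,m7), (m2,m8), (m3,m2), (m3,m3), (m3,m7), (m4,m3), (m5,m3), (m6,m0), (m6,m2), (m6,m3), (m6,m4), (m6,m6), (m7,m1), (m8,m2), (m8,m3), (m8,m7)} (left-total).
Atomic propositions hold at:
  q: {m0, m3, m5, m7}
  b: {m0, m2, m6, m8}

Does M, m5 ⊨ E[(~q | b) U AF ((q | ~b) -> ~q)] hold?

Sat(~q) = {m1, m2, m4, m6, m8}
Sat(~q | b) = {m0, m1, m2, m4, m6, m8}
Sat(~b) = {m1, m3, m4, m5, m7}
Sat(q | ~b) = {m0, m1, m3, m4, m5, m7}
Sat((q | ~b) -> ~q) = {m1, m2, m4, m6, m8}
AF ((q | ~b) -> ~q): least fixpoint, start Z0 = {m1, m2, m4, m6, m8}, add states with every successor in Z. Z1 = {m1, m2, m4, m6, m7, m8}; Z2 = {m0, m1, m2, m4, m6, m7, m8}; fixed.
Sat(AF ((q | ~b) -> ~q)) = {m0, m1, m2, m4, m6, m7, m8}
E[(~q | b) U AF ((q | ~b) -> ~q)]: least fixpoint, start Z0 = Sat(AF ((q | ~b) -> ~q)) = {m0, m1, m2, m4, m6, m7, m8}, add states in Sat(~q | b) with some successor in Z. Already a fixed point.
Sat(E[(~q | b) U AF ((q | ~b) -> ~q)]) = {m0, m1, m2, m4, m6, m7, m8}
m5 ∉ Sat(E[(~q | b) U AF ((q | ~b) -> ~q)]) = {m0, m1, m2, m4, m6, m7, m8}, so the formula does not hold at m5.

No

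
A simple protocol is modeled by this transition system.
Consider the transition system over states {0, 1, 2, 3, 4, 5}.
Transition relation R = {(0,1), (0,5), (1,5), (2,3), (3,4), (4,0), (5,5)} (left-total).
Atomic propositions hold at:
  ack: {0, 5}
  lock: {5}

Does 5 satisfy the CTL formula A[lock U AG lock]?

Yes

AG lock: greatest fixpoint, start Z0 = {5}, keep only states in Sat with every successor in Z. Already a fixed point.
Sat(AG lock) = {5}
A[lock U AG lock]: least fixpoint, start Z0 = Sat(AG lock) = {5}, add states in Sat(lock) with every successor in Z. Already a fixed point.
Sat(A[lock U AG lock]) = {5}
5 ∈ Sat(A[lock U AG lock]) = {5}, so the formula holds at 5.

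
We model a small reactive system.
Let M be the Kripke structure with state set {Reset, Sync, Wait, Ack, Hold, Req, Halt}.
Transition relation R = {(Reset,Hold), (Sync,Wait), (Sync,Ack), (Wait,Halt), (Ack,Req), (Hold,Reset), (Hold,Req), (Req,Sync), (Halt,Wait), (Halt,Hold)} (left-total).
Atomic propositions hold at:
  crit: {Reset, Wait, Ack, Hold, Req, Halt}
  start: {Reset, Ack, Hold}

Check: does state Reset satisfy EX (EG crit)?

Yes

EG crit: greatest fixpoint, start Z0 = {Reset, Wait, Ack, Hold, Req, Halt}, keep only states in Sat with some successor in Z. Z1 = {Reset, Wait, Ack, Hold, Halt}; Z2 = {Reset, Wait, Hold, Halt}; fixed.
Sat(EG crit) = {Reset, Wait, Hold, Halt}
Sat(EX (EG crit)) = {s : some successor in {Reset, Wait, Hold, Halt}} = {Reset, Sync, Wait, Hold, Halt}
Reset ∈ Sat(EX (EG crit)) = {Reset, Sync, Wait, Hold, Halt}, so the formula holds at Reset.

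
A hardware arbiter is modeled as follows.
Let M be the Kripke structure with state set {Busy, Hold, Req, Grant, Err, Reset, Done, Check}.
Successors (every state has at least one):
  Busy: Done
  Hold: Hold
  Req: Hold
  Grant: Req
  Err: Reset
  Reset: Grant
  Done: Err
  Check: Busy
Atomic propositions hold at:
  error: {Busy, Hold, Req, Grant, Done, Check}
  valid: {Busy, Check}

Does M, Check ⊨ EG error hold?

No

EG error: greatest fixpoint, start Z0 = {Busy, Hold, Req, Grant, Done, Check}, keep only states in Sat with some successor in Z. Z1 = {Busy, Hold, Req, Grant, Check}; Z2 = {Hold, Req, Grant, Check}; Z3 = {Hold, Req, Grant}; fixed.
Sat(EG error) = {Hold, Req, Grant}
Check ∉ Sat(EG error) = {Hold, Req, Grant}, so the formula does not hold at Check.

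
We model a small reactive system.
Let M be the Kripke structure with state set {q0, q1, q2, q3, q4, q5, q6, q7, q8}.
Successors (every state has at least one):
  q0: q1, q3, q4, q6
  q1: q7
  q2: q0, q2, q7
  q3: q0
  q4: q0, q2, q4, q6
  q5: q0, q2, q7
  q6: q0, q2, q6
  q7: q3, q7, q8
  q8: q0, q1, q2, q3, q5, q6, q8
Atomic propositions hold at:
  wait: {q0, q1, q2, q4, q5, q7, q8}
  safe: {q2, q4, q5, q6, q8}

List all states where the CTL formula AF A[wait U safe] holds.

A[wait U safe]: least fixpoint, start Z0 = Sat(safe) = {q2, q4, q5, q6, q8}, add states in Sat(wait) with every successor in Z. Already a fixed point.
Sat(A[wait U safe]) = {q2, q4, q5, q6, q8}
AF A[wait U safe]: least fixpoint, start Z0 = {q2, q4, q5, q6, q8}, add states with every successor in Z. Already a fixed point.
Sat(AF A[wait U safe]) = {q2, q4, q5, q6, q8}

{q2, q4, q5, q6, q8}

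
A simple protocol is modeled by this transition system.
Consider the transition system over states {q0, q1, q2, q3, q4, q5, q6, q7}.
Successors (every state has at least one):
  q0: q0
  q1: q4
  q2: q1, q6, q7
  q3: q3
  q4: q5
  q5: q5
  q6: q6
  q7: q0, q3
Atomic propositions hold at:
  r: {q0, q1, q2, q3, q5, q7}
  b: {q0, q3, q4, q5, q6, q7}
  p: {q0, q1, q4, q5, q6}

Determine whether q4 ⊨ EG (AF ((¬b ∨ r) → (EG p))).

Sat(¬b) = {q1, q2}
Sat(¬b ∨ r) = {q0, q1, q2, q3, q5, q7}
EG p: greatest fixpoint, start Z0 = {q0, q1, q4, q5, q6}, keep only states in Sat with some successor in Z. Already a fixed point.
Sat(EG p) = {q0, q1, q4, q5, q6}
Sat((¬b ∨ r) → (EG p)) = {q0, q1, q4, q5, q6}
AF ((¬b ∨ r) → (EG p)): least fixpoint, start Z0 = {q0, q1, q4, q5, q6}, add states with every successor in Z. Already a fixed point.
Sat(AF ((¬b ∨ r) → (EG p))) = {q0, q1, q4, q5, q6}
EG (AF ((¬b ∨ r) → (EG p))): greatest fixpoint, start Z0 = {q0, q1, q4, q5, q6}, keep only states in Sat with some successor in Z. Already a fixed point.
Sat(EG (AF ((¬b ∨ r) → (EG p)))) = {q0, q1, q4, q5, q6}
q4 ∈ Sat(EG (AF ((¬b ∨ r) → (EG p)))) = {q0, q1, q4, q5, q6}, so the formula holds at q4.

Yes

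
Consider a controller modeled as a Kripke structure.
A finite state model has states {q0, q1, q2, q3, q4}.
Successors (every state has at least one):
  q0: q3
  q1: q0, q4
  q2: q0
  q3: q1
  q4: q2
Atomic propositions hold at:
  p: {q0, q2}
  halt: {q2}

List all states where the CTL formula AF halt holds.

AF halt: least fixpoint, start Z0 = {q2}, add states with every successor in Z. Z1 = {q2, q4}; fixed.
Sat(AF halt) = {q2, q4}

{q2, q4}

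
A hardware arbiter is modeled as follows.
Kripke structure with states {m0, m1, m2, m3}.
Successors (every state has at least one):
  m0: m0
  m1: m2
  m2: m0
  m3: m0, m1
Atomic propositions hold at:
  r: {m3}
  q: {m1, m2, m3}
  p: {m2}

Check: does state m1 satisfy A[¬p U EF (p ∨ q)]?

Yes

Sat(¬p) = {m0, m1, m3}
Sat(p ∨ q) = {m1, m2, m3}
EF (p ∨ q): least fixpoint, start Z0 = {m1, m2, m3}, add states with some successor in Z. Already a fixed point.
Sat(EF (p ∨ q)) = {m1, m2, m3}
A[¬p U EF (p ∨ q)]: least fixpoint, start Z0 = Sat(EF (p ∨ q)) = {m1, m2, m3}, add states in Sat(¬p) with every successor in Z. Already a fixed point.
Sat(A[¬p U EF (p ∨ q)]) = {m1, m2, m3}
m1 ∈ Sat(A[¬p U EF (p ∨ q)]) = {m1, m2, m3}, so the formula holds at m1.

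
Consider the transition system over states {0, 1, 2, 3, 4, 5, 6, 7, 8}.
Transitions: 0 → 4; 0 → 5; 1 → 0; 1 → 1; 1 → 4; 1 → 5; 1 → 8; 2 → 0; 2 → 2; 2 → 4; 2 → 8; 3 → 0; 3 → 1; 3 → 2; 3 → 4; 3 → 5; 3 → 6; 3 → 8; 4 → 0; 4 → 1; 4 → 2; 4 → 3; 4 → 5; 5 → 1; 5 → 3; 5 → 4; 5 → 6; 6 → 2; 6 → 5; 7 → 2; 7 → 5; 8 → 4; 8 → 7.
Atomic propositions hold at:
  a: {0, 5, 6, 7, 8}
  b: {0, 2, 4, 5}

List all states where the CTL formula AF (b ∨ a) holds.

{0, 2, 4, 5, 6, 7, 8}

Sat(b ∨ a) = {0, 2, 4, 5, 6, 7, 8}
AF (b ∨ a): least fixpoint, start Z0 = {0, 2, 4, 5, 6, 7, 8}, add states with every successor in Z. Already a fixed point.
Sat(AF (b ∨ a)) = {0, 2, 4, 5, 6, 7, 8}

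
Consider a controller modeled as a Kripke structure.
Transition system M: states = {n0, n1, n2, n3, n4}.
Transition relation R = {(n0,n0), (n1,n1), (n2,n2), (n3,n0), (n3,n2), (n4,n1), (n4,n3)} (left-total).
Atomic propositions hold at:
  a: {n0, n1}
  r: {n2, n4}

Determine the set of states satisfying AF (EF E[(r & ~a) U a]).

{n0, n1, n3, n4}

Sat(~a) = {n2, n3, n4}
Sat(r & ~a) = {n2, n4}
E[(r & ~a) U a]: least fixpoint, start Z0 = Sat(a) = {n0, n1}, add states in Sat(r & ~a) with some successor in Z. Z1 = {n0, n1, n4}; fixed.
Sat(E[(r & ~a) U a]) = {n0, n1, n4}
EF E[(r & ~a) U a]: least fixpoint, start Z0 = {n0, n1, n4}, add states with some successor in Z. Z1 = {n0, n1, n3, n4}; fixed.
Sat(EF E[(r & ~a) U a]) = {n0, n1, n3, n4}
AF (EF E[(r & ~a) U a]): least fixpoint, start Z0 = {n0, n1, n3, n4}, add states with every successor in Z. Already a fixed point.
Sat(AF (EF E[(r & ~a) U a])) = {n0, n1, n3, n4}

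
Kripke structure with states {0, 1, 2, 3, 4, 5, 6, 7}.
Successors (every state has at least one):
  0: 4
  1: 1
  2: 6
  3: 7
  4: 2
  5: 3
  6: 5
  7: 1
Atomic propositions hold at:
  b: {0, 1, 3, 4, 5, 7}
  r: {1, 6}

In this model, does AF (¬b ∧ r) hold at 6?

Yes

Sat(¬b) = {2, 6}
Sat(¬b ∧ r) = {6}
AF (¬b ∧ r): least fixpoint, start Z0 = {6}, add states with every successor in Z. Z1 = {2, 6}; Z2 = {2, 4, 6}; Z3 = {0, 2, 4, 6}; fixed.
Sat(AF (¬b ∧ r)) = {0, 2, 4, 6}
6 ∈ Sat(AF (¬b ∧ r)) = {0, 2, 4, 6}, so the formula holds at 6.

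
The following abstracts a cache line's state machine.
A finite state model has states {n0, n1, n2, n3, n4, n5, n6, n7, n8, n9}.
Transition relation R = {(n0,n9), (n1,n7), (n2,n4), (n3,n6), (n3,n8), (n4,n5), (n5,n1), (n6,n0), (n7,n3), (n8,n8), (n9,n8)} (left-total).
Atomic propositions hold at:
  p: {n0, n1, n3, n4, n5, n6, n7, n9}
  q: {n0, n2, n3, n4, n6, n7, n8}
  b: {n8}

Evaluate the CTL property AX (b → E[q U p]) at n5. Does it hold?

E[q U p]: least fixpoint, start Z0 = Sat(p) = {n0, n1, n3, n4, n5, n6, n7, n9}, add states in Sat(q) with some successor in Z. Z1 = {n0, n1, n2, n3, n4, n5, n6, n7, n9}; fixed.
Sat(E[q U p]) = {n0, n1, n2, n3, n4, n5, n6, n7, n9}
Sat(b → E[q U p]) = {n0, n1, n2, n3, n4, n5, n6, n7, n9}
Sat(AX (b → E[q U p])) = {s : every successor in {n0, n1, n2, n3, n4, n5, n6, n7, n9}} = {n0, n1, n2, n4, n5, n6, n7}
n5 ∈ Sat(AX (b → E[q U p])) = {n0, n1, n2, n4, n5, n6, n7}, so the formula holds at n5.

Yes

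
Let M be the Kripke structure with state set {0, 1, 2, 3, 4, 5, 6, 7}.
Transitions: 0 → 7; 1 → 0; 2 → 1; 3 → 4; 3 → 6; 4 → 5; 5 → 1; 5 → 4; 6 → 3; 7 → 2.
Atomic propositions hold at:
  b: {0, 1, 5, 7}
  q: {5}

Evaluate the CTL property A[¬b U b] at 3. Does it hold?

No

Sat(¬b) = {2, 3, 4, 6}
A[¬b U b]: least fixpoint, start Z0 = Sat(b) = {0, 1, 5, 7}, add states in Sat(¬b) with every successor in Z. Z1 = {0, 1, 2, 4, 5, 7}; fixed.
Sat(A[¬b U b]) = {0, 1, 2, 4, 5, 7}
3 ∉ Sat(A[¬b U b]) = {0, 1, 2, 4, 5, 7}, so the formula does not hold at 3.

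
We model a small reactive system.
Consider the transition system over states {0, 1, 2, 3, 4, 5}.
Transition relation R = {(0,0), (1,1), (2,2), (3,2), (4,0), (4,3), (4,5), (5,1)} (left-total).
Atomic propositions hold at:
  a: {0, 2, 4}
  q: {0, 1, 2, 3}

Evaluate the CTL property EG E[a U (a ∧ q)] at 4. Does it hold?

Yes

Sat(a ∧ q) = {0, 2}
E[a U (a ∧ q)]: least fixpoint, start Z0 = Sat((a ∧ q)) = {0, 2}, add states in Sat(a) with some successor in Z. Z1 = {0, 2, 4}; fixed.
Sat(E[a U (a ∧ q)]) = {0, 2, 4}
EG E[a U (a ∧ q)]: greatest fixpoint, start Z0 = {0, 2, 4}, keep only states in Sat with some successor in Z. Already a fixed point.
Sat(EG E[a U (a ∧ q)]) = {0, 2, 4}
4 ∈ Sat(EG E[a U (a ∧ q)]) = {0, 2, 4}, so the formula holds at 4.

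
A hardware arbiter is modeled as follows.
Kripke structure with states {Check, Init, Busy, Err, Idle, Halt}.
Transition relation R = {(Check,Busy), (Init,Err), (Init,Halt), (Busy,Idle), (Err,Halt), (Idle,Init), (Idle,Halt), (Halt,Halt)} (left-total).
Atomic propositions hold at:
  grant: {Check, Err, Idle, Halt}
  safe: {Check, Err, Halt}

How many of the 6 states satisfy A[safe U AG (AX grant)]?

Sat(AX grant) = {s : every successor in {Check, Err, Idle, Halt}} = {Init, Busy, Err, Halt}
AG (AX grant): greatest fixpoint, start Z0 = {Init, Busy, Err, Halt}, keep only states in Sat with every successor in Z. Z1 = {Init, Err, Halt}; fixed.
Sat(AG (AX grant)) = {Init, Err, Halt}
A[safe U AG (AX grant)]: least fixpoint, start Z0 = Sat(AG (AX grant)) = {Init, Err, Halt}, add states in Sat(safe) with every successor in Z. Already a fixed point.
Sat(A[safe U AG (AX grant)]) = {Init, Err, Halt}
|Sat(A[safe U AG (AX grant)])| = |{Init, Err, Halt}| = 3.

3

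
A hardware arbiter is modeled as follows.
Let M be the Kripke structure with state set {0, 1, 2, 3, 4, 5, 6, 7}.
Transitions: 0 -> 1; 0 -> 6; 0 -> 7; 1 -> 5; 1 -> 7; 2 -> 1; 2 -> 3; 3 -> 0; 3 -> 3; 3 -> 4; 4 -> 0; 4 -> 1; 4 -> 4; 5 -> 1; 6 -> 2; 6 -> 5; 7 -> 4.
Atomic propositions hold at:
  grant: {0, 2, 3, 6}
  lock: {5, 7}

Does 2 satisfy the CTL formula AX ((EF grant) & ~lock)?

Yes

EF grant: least fixpoint, start Z0 = {0, 2, 3, 6}, add states with some successor in Z. Z1 = {0, 2, 3, 4, 6}; Z2 = {0, 2, 3, 4, 6, 7}; Z3 = {0, 1, 2, 3, 4, 6, 7}; Z4 = {0, 1, 2, 3, 4, 5, 6, 7}; fixed.
Sat(EF grant) = {0, 1, 2, 3, 4, 5, 6, 7}
Sat(~lock) = {0, 1, 2, 3, 4, 6}
Sat((EF grant) & ~lock) = {0, 1, 2, 3, 4, 6}
Sat(AX ((EF grant) & ~lock)) = {s : every successor in {0, 1, 2, 3, 4, 6}} = {2, 3, 4, 5, 7}
2 ∈ Sat(AX ((EF grant) & ~lock)) = {2, 3, 4, 5, 7}, so the formula holds at 2.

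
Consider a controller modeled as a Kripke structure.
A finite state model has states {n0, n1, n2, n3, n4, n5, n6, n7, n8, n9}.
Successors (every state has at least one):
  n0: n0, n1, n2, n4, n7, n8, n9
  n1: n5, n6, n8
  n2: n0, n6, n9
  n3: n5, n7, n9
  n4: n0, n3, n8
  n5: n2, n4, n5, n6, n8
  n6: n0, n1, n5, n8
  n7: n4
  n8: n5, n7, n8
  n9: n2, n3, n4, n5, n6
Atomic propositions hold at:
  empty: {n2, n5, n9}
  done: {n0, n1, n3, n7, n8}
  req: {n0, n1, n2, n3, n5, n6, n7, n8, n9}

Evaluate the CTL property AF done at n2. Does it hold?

No

AF done: least fixpoint, start Z0 = {n0, n1, n3, n7, n8}, add states with every successor in Z. Z1 = {n0, n1, n3, n4, n7, n8}; fixed.
Sat(AF done) = {n0, n1, n3, n4, n7, n8}
n2 ∉ Sat(AF done) = {n0, n1, n3, n4, n7, n8}, so the formula does not hold at n2.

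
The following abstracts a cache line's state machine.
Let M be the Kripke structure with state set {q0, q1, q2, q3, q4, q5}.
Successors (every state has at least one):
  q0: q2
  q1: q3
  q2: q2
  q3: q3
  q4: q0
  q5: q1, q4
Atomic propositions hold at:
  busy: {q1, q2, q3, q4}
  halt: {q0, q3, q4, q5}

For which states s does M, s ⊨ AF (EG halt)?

{q1, q3}

EG halt: greatest fixpoint, start Z0 = {q0, q3, q4, q5}, keep only states in Sat with some successor in Z. Z1 = {q3, q4, q5}; Z2 = {q3, q5}; Z3 = {q3}; fixed.
Sat(EG halt) = {q3}
AF (EG halt): least fixpoint, start Z0 = {q3}, add states with every successor in Z. Z1 = {q1, q3}; fixed.
Sat(AF (EG halt)) = {q1, q3}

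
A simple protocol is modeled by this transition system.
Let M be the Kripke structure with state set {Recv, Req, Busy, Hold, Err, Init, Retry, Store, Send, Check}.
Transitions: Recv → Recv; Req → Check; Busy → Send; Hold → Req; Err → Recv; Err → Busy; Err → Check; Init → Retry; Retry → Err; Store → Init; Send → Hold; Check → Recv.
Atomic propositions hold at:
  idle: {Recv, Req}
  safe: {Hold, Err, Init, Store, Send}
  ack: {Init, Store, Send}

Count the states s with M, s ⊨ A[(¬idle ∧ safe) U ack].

3

Sat(¬idle) = {Busy, Hold, Err, Init, Retry, Store, Send, Check}
Sat(¬idle ∧ safe) = {Hold, Err, Init, Store, Send}
A[(¬idle ∧ safe) U ack]: least fixpoint, start Z0 = Sat(ack) = {Init, Store, Send}, add states in Sat(¬idle ∧ safe) with every successor in Z. Already a fixed point.
Sat(A[(¬idle ∧ safe) U ack]) = {Init, Store, Send}
|Sat(A[(¬idle ∧ safe) U ack])| = |{Init, Store, Send}| = 3.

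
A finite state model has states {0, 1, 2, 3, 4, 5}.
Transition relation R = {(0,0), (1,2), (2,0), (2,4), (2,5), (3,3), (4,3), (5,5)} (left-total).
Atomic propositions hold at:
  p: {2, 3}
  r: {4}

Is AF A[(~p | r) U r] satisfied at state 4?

Yes

Sat(~p) = {0, 1, 4, 5}
Sat(~p | r) = {0, 1, 4, 5}
A[(~p | r) U r]: least fixpoint, start Z0 = Sat(r) = {4}, add states in Sat(~p | r) with every successor in Z. Already a fixed point.
Sat(A[(~p | r) U r]) = {4}
AF A[(~p | r) U r]: least fixpoint, start Z0 = {4}, add states with every successor in Z. Already a fixed point.
Sat(AF A[(~p | r) U r]) = {4}
4 ∈ Sat(AF A[(~p | r) U r]) = {4}, so the formula holds at 4.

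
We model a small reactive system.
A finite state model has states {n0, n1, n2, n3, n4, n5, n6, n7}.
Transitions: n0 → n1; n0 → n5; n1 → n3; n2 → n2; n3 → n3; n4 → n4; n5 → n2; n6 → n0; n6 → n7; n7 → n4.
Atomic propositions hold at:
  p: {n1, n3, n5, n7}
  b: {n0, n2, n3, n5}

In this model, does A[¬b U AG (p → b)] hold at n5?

Sat(¬b) = {n1, n4, n6, n7}
Sat(p → b) = {n0, n2, n3, n4, n5, n6}
AG (p → b): greatest fixpoint, start Z0 = {n0, n2, n3, n4, n5, n6}, keep only states in Sat with every successor in Z. Z1 = {n2, n3, n4, n5}; fixed.
Sat(AG (p → b)) = {n2, n3, n4, n5}
A[¬b U AG (p → b)]: least fixpoint, start Z0 = Sat(AG (p → b)) = {n2, n3, n4, n5}, add states in Sat(¬b) with every successor in Z. Z1 = {n1, n2, n3, n4, n5, n7}; fixed.
Sat(A[¬b U AG (p → b)]) = {n1, n2, n3, n4, n5, n7}
n5 ∈ Sat(A[¬b U AG (p → b)]) = {n1, n2, n3, n4, n5, n7}, so the formula holds at n5.

Yes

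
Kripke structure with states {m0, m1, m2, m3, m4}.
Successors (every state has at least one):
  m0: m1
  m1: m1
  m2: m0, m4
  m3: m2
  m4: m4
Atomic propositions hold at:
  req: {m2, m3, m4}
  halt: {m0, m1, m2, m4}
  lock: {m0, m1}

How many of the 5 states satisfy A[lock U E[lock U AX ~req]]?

Sat(~req) = {m0, m1}
Sat(AX ~req) = {s : every successor in {m0, m1}} = {m0, m1}
E[lock U AX ~req]: least fixpoint, start Z0 = Sat(AX ~req) = {m0, m1}, add states in Sat(lock) with some successor in Z. Already a fixed point.
Sat(E[lock U AX ~req]) = {m0, m1}
A[lock U E[lock U AX ~req]]: least fixpoint, start Z0 = Sat(E[lock U AX ~req]) = {m0, m1}, add states in Sat(lock) with every successor in Z. Already a fixed point.
Sat(A[lock U E[lock U AX ~req]]) = {m0, m1}
|Sat(A[lock U E[lock U AX ~req]])| = |{m0, m1}| = 2.

2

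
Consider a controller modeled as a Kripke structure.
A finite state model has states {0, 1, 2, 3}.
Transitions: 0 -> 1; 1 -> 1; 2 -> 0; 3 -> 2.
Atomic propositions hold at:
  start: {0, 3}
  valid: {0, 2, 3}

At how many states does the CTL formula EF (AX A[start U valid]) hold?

2

A[start U valid]: least fixpoint, start Z0 = Sat(valid) = {0, 2, 3}, add states in Sat(start) with every successor in Z. Already a fixed point.
Sat(A[start U valid]) = {0, 2, 3}
Sat(AX A[start U valid]) = {s : every successor in {0, 2, 3}} = {2, 3}
EF (AX A[start U valid]): least fixpoint, start Z0 = {2, 3}, add states with some successor in Z. Already a fixed point.
Sat(EF (AX A[start U valid])) = {2, 3}
|Sat(EF (AX A[start U valid]))| = |{2, 3}| = 2.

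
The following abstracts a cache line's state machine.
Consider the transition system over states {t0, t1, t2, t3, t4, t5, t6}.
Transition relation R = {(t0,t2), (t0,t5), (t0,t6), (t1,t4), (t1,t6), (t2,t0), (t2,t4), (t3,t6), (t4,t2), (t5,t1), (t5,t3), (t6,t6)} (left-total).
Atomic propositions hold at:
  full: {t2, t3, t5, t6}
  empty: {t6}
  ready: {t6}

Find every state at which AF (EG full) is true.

EG full: greatest fixpoint, start Z0 = {t2, t3, t5, t6}, keep only states in Sat with some successor in Z. Z1 = {t3, t5, t6}; fixed.
Sat(EG full) = {t3, t5, t6}
AF (EG full): least fixpoint, start Z0 = {t3, t5, t6}, add states with every successor in Z. Already a fixed point.
Sat(AF (EG full)) = {t3, t5, t6}

{t3, t5, t6}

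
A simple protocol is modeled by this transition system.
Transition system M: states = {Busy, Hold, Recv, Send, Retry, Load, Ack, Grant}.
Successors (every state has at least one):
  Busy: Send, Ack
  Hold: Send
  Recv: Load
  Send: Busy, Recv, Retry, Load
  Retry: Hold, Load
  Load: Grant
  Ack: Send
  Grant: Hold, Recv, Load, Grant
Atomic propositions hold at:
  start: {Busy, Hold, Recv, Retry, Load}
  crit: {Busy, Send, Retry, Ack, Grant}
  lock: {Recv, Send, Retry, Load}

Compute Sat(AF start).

AF start: least fixpoint, start Z0 = {Busy, Hold, Recv, Retry, Load}, add states with every successor in Z. Z1 = {Busy, Hold, Recv, Send, Retry, Load}; Z2 = {Busy, Hold, Recv, Send, Retry, Load, Ack}; fixed.
Sat(AF start) = {Busy, Hold, Recv, Send, Retry, Load, Ack}

{Busy, Hold, Recv, Send, Retry, Load, Ack}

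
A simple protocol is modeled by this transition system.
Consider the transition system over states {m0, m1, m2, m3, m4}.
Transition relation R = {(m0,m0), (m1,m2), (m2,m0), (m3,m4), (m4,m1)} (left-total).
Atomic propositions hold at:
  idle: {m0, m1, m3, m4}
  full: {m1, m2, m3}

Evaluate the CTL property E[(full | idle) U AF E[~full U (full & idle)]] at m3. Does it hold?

Yes

Sat(full | idle) = {m0, m1, m2, m3, m4}
Sat(~full) = {m0, m4}
Sat(full & idle) = {m1, m3}
E[~full U (full & idle)]: least fixpoint, start Z0 = Sat((full & idle)) = {m1, m3}, add states in Sat(~full) with some successor in Z. Z1 = {m1, m3, m4}; fixed.
Sat(E[~full U (full & idle)]) = {m1, m3, m4}
AF E[~full U (full & idle)]: least fixpoint, start Z0 = {m1, m3, m4}, add states with every successor in Z. Already a fixed point.
Sat(AF E[~full U (full & idle)]) = {m1, m3, m4}
E[(full | idle) U AF E[~full U (full & idle)]]: least fixpoint, start Z0 = Sat(AF E[~full U (full & idle)]) = {m1, m3, m4}, add states in Sat(full | idle) with some successor in Z. Already a fixed point.
Sat(E[(full | idle) U AF E[~full U (full & idle)]]) = {m1, m3, m4}
m3 ∈ Sat(E[(full | idle) U AF E[~full U (full & idle)]]) = {m1, m3, m4}, so the formula holds at m3.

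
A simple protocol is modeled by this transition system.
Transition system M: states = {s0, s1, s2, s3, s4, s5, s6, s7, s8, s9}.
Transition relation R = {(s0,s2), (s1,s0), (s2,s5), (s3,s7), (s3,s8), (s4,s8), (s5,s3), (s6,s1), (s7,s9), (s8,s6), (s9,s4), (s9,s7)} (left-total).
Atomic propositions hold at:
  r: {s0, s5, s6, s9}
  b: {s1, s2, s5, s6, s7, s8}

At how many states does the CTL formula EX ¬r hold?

Sat(¬r) = {s1, s2, s3, s4, s7, s8}
Sat(EX ¬r) = {s : some successor in {s1, s2, s3, s4, s7, s8}} = {s0, s3, s4, s5, s6, s9}
|Sat(EX ¬r)| = |{s0, s3, s4, s5, s6, s9}| = 6.

6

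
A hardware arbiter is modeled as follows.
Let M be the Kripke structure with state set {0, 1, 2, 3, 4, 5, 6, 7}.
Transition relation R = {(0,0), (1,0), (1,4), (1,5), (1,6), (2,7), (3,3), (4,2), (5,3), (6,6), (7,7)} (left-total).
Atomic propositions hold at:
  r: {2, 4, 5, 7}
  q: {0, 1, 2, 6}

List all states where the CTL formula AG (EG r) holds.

{2, 4, 7}

EG r: greatest fixpoint, start Z0 = {2, 4, 5, 7}, keep only states in Sat with some successor in Z. Z1 = {2, 4, 7}; fixed.
Sat(EG r) = {2, 4, 7}
AG (EG r): greatest fixpoint, start Z0 = {2, 4, 7}, keep only states in Sat with every successor in Z. Already a fixed point.
Sat(AG (EG r)) = {2, 4, 7}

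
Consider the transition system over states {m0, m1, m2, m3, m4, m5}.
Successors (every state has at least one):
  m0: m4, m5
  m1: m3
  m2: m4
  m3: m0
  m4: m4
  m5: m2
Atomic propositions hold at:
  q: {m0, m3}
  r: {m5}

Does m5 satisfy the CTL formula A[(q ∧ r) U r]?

Yes

Sat(q ∧ r) = ∅
A[(q ∧ r) U r]: least fixpoint, start Z0 = Sat(r) = {m5}, add states in Sat(q ∧ r) with every successor in Z. Already a fixed point.
Sat(A[(q ∧ r) U r]) = {m5}
m5 ∈ Sat(A[(q ∧ r) U r]) = {m5}, so the formula holds at m5.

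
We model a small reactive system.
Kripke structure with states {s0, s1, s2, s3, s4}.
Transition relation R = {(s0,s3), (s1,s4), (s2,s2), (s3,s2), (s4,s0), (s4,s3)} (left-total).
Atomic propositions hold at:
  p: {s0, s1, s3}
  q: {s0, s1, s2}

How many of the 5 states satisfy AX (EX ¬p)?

3

Sat(¬p) = {s2, s4}
Sat(EX ¬p) = {s : some successor in {s2, s4}} = {s1, s2, s3}
Sat(AX (EX ¬p)) = {s : every successor in {s1, s2, s3}} = {s0, s2, s3}
|Sat(AX (EX ¬p))| = |{s0, s2, s3}| = 3.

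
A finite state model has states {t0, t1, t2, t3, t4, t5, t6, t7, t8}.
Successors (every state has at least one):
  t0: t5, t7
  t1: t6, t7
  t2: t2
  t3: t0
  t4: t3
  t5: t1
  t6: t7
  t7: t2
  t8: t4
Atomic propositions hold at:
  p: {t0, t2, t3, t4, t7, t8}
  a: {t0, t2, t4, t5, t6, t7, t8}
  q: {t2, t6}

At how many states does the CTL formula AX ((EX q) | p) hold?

7

Sat(EX q) = {s : some successor in {t2, t6}} = {t1, t2, t7}
Sat((EX q) | p) = {t0, t1, t2, t3, t4, t7, t8}
Sat(AX ((EX q) | p)) = {s : every successor in {t0, t1, t2, t3, t4, t7, t8}} = {t2, t3, t4, t5, t6, t7, t8}
|Sat(AX ((EX q) | p))| = |{t2, t3, t4, t5, t6, t7, t8}| = 7.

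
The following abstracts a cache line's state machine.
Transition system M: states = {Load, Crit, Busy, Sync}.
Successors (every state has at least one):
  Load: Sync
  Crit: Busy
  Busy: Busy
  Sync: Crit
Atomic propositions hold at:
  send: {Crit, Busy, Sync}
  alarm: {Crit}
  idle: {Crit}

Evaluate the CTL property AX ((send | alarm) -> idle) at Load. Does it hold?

Sat(send | alarm) = {Crit, Busy, Sync}
Sat((send | alarm) -> idle) = {Load, Crit}
Sat(AX ((send | alarm) -> idle)) = {s : every successor in {Load, Crit}} = {Sync}
Load ∉ Sat(AX ((send | alarm) -> idle)) = {Sync}, so the formula does not hold at Load.

No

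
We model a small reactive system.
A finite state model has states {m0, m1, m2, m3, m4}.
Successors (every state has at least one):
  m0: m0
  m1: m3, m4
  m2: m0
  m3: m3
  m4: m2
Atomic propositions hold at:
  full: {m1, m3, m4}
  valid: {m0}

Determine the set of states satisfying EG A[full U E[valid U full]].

E[valid U full]: least fixpoint, start Z0 = Sat(full) = {m1, m3, m4}, add states in Sat(valid) with some successor in Z. Already a fixed point.
Sat(E[valid U full]) = {m1, m3, m4}
A[full U E[valid U full]]: least fixpoint, start Z0 = Sat(E[valid U full]) = {m1, m3, m4}, add states in Sat(full) with every successor in Z. Already a fixed point.
Sat(A[full U E[valid U full]]) = {m1, m3, m4}
EG A[full U E[valid U full]]: greatest fixpoint, start Z0 = {m1, m3, m4}, keep only states in Sat with some successor in Z. Z1 = {m1, m3}; fixed.
Sat(EG A[full U E[valid U full]]) = {m1, m3}

{m1, m3}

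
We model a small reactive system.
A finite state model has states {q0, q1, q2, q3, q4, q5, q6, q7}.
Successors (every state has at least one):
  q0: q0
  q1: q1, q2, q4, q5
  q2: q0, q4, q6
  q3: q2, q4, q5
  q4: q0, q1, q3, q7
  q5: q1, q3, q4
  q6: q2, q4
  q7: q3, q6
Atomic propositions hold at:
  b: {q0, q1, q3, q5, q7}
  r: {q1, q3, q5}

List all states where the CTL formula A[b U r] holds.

A[b U r]: least fixpoint, start Z0 = Sat(r) = {q1, q3, q5}, add states in Sat(b) with every successor in Z. Already a fixed point.
Sat(A[b U r]) = {q1, q3, q5}

{q1, q3, q5}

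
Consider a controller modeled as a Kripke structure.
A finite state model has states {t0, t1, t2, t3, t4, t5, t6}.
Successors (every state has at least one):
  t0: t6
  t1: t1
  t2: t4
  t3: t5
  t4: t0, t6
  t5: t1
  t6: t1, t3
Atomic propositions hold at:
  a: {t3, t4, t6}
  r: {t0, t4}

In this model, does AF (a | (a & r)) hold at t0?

Yes

Sat(a & r) = {t4}
Sat(a | (a & r)) = {t3, t4, t6}
AF (a | (a & r)): least fixpoint, start Z0 = {t3, t4, t6}, add states with every successor in Z. Z1 = {t0, t2, t3, t4, t6}; fixed.
Sat(AF (a | (a & r))) = {t0, t2, t3, t4, t6}
t0 ∈ Sat(AF (a | (a & r))) = {t0, t2, t3, t4, t6}, so the formula holds at t0.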